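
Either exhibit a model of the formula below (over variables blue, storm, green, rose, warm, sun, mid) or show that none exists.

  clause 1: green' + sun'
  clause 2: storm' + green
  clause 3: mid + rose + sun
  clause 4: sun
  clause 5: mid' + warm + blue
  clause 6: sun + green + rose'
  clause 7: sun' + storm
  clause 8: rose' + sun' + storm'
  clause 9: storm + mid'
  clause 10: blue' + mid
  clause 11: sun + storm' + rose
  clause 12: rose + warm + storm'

Unit clause (sun) forces sun = 1.
Unit clause (green') forces green = 0.
Unit clause (storm') forces storm = 0.
But (storm) is also a unit clause — contradiction.

UNSATISFIABLE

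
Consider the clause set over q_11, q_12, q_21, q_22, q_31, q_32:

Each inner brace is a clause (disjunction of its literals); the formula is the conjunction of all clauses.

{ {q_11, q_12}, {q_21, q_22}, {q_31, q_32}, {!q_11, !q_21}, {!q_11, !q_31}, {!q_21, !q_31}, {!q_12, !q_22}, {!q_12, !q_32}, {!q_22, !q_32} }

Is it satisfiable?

Unsatisfiable

Branch on q_11: set q_11 = true.
Unit clause (!q_21) forces q_21 = false.
Unit clause (q_22) forces q_22 = true.
Unit clause (!q_31) forces q_31 = false.
Unit clause (q_32) forces q_32 = true.
That conflicts with the unit clause (!q_32).
Undo q_11 and try q_11 = false.
Unit clause (q_12) forces q_12 = true.
Unit clause (!q_22) forces q_22 = false.
Unit clause (q_21) forces q_21 = true.
Unit clause (!q_31) forces q_31 = false.
Unit clause (q_32) forces q_32 = true.
That conflicts with the unit clause (!q_32).
Either choice for q_11 ends in contradiction.
No assignment satisfies every clause.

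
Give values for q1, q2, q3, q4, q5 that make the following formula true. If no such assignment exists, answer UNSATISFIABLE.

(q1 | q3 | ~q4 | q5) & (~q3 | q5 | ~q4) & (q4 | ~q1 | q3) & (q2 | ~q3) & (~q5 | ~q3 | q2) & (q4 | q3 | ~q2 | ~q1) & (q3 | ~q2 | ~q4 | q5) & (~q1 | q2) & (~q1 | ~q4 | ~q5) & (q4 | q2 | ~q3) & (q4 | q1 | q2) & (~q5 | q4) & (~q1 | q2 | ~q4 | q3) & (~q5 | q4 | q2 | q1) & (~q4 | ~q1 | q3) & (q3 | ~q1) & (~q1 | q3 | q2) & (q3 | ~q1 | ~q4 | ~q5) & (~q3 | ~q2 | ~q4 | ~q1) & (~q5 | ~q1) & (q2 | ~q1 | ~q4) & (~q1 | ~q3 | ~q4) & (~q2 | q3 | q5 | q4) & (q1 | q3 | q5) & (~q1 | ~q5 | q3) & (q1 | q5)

Branch on q2: set q2 = 1.
Branch on q5: set q5 = 0.
From the singleton clause (q1), q1 = 1.
From the singleton clause (q3), q3 = 1.
From the singleton clause (~q4), q4 = 0.
All clauses are satisfied.

q1 ↦ 1,  q2 ↦ 1,  q3 ↦ 1,  q4 ↦ 0,  q5 ↦ 0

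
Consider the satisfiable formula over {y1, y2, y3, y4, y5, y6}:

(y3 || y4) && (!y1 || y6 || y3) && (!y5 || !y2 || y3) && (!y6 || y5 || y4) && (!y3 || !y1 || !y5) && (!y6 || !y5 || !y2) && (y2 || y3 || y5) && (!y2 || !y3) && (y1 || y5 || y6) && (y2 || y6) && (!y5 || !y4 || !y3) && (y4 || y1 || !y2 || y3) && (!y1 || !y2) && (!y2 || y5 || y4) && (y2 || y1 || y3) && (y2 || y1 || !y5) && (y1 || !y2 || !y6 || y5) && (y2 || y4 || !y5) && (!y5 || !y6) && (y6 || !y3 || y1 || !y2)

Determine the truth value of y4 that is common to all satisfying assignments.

True

Suppose y4 = false.
(y3) alone gives y3 = true.
(!y2) alone gives y2 = false.
(y6) alone gives y6 = true.
(y5) alone gives y5 = true.
Now (!y5) is unsatisfied and unit — conflict.
So every satisfying assignment has y4 = True.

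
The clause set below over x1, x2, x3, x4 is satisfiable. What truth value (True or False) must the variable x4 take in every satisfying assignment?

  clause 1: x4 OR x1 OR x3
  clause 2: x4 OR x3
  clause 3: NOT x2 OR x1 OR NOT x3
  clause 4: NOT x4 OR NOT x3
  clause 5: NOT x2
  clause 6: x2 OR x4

True

Suppose x4 = false.
Unit clause (x3) forces x3 = true.
Unit clause (NOT x2) forces x2 = false.
That conflicts with the unit clause (x2).
So every satisfying assignment has x4 = True.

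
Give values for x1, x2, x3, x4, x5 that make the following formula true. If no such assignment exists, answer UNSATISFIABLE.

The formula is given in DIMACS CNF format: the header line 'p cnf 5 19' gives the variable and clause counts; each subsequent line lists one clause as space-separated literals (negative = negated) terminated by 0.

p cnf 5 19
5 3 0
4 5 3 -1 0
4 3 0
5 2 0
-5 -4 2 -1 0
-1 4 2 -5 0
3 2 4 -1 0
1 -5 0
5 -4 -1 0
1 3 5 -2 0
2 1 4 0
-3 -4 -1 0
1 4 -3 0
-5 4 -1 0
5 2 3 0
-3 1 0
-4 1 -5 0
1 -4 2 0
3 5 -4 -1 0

Suppose x5 = False.
The clause (x3) is unit, so x3 = True.
The clause (x2) is unit, so x2 = True.
The clause (x1) is unit, so x1 = True.
The clause (¬x4) is unit, so x4 = False.
Every clause now holds.

x1 ↦ True,  x2 ↦ True,  x3 ↦ True,  x4 ↦ False,  x5 ↦ False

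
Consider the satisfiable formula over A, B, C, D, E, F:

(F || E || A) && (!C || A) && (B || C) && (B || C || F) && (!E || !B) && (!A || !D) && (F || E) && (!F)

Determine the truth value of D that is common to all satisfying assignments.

False

Suppose D = true.
The clause (!A) is unit, so A = false.
The clause (!C) is unit, so C = false.
The clause (B) is unit, so B = true.
The clause (!E) is unit, so E = false.
The clause (F) is unit, so F = true.
But (!F) is also a unit clause — contradiction.
So every satisfying assignment has D = False.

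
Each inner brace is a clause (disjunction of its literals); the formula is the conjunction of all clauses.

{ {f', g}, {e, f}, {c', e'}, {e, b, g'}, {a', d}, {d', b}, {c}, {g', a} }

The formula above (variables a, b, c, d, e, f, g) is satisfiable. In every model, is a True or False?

Suppose a = 0.
(c) alone gives c = 1.
(e') alone gives e = 0.
(f) alone gives f = 1.
(g) alone gives g = 1.
That conflicts with the unit clause (g').
So every satisfying assignment has a = True.

True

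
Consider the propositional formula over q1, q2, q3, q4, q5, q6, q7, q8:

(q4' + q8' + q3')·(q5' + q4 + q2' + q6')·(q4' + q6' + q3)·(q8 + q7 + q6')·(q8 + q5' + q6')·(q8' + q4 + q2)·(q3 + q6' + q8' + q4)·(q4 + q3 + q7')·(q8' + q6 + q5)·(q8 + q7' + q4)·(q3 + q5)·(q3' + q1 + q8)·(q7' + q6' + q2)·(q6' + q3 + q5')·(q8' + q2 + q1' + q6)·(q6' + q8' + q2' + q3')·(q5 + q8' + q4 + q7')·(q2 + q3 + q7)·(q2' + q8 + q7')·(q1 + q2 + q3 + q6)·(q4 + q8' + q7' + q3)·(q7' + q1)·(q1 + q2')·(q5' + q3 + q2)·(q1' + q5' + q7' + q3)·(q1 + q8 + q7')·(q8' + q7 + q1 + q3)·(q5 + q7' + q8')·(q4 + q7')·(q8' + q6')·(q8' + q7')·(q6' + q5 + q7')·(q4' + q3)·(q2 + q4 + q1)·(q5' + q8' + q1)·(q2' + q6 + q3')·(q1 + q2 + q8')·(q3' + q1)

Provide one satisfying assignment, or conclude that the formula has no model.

q1 ↦ 1, q2 ↦ 0, q3 ↦ 1, q4 ↦ 1, q5 ↦ 1, q6 ↦ 0, q7 ↦ 1, q8 ↦ 0

Branch on q3: set q3 = 1.
Unit clause (q1) forces q1 = 1.
Branch on q4: set q4 = 1.
Unit clause (q8') forces q8 = 0.
Branch on q7: set q7 = 1.
Unit clause (q2') forces q2 = 0.
Unit clause (q6') forces q6 = 0.
Every clause is now satisfied; q5 is unconstrained.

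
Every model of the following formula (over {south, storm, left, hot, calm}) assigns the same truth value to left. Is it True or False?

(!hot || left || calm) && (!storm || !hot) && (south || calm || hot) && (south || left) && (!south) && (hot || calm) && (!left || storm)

True

Suppose left = false.
From the singleton clause (south), south = true.
But (!south) is also a unit clause — contradiction.
So every satisfying assignment has left = True.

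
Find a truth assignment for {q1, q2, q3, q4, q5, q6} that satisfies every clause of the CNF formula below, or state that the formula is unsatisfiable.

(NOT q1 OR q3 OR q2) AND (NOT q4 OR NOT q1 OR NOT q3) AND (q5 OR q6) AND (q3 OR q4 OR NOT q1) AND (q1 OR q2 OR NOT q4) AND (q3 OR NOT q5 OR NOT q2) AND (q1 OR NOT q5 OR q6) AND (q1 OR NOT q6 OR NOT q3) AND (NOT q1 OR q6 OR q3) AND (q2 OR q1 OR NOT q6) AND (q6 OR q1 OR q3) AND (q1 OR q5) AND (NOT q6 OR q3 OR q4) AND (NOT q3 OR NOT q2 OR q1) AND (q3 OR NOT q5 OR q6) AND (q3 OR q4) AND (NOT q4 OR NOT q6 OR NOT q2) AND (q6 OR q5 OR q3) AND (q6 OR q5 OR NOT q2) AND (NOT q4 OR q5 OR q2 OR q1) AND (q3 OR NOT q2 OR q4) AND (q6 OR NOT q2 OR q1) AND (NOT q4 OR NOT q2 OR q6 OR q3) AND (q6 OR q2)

q1 ↦ true, q2 ↦ false, q3 ↦ true, q4 ↦ false, q5 ↦ false, q6 ↦ true

Suppose q5 = false.
Unit clause (q6) forces q6 = true.
Unit clause (q1) forces q1 = true.
Suppose q3 = true.
Unit clause (NOT q4) forces q4 = false.
All clauses hold; q2 can take either value.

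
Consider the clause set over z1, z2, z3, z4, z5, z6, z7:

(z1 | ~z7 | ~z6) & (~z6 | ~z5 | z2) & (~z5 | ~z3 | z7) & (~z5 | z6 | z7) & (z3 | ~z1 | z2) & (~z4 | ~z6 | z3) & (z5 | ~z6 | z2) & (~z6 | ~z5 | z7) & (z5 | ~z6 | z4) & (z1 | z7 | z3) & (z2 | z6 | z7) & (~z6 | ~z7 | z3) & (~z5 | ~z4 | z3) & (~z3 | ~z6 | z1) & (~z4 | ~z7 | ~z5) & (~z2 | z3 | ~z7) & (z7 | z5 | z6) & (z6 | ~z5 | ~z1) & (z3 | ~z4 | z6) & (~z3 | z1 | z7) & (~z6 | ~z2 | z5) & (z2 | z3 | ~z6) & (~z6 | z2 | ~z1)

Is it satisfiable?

Yes, satisfiable

Suppose z1 = 1.
Suppose z3 = 1.
Suppose z5 = 1.
The clause (z7) is unit, so z7 = 1.
The clause (~z4) is unit, so z4 = 0.
The clause (z6) is unit, so z6 = 1.
The clause (z2) is unit, so z2 = 1.
This assignment satisfies each clause.
A satisfying assignment: z1: 1; z2: 1; z3: 1; z4: 0; z5: 1; z6: 1; z7: 1.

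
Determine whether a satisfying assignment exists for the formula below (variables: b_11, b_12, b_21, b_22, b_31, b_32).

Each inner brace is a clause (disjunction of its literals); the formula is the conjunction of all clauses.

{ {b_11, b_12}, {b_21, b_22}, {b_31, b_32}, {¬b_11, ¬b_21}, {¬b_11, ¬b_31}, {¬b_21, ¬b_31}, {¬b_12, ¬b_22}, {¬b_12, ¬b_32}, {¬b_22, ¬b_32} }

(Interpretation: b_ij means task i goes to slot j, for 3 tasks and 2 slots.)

No, unsatisfiable

Suppose b_11 = True.
Unit clause (¬b_21) forces b_21 = False.
Unit clause (b_22) forces b_22 = True.
Unit clause (¬b_31) forces b_31 = False.
Unit clause (b_32) forces b_32 = True.
That conflicts with the unit clause (¬b_32).
Undo b_11 and try b_11 = False.
Unit clause (b_12) forces b_12 = True.
Unit clause (¬b_22) forces b_22 = False.
Unit clause (b_21) forces b_21 = True.
Unit clause (¬b_31) forces b_31 = False.
Unit clause (b_32) forces b_32 = True.
That conflicts with the unit clause (¬b_32).
Neither b_11 = True nor b_11 = False works.
No assignment satisfies every clause.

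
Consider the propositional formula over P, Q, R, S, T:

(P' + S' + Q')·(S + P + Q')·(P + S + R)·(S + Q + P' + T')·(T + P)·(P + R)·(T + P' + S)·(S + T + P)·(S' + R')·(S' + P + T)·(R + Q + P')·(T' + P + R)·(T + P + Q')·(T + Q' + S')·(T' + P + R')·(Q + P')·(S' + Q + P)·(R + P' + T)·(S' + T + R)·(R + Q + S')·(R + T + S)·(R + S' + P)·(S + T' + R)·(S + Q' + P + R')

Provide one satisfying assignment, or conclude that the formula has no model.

P ↦ 1, Q ↦ 1, R ↦ 1, S ↦ 0, T ↦ 1

Suppose T = 1.
Suppose P = 1.
From the singleton clause (Q), Q = 1.
From the singleton clause (S'), S = 0.
From the singleton clause (R), R = 1.
This assignment satisfies each clause.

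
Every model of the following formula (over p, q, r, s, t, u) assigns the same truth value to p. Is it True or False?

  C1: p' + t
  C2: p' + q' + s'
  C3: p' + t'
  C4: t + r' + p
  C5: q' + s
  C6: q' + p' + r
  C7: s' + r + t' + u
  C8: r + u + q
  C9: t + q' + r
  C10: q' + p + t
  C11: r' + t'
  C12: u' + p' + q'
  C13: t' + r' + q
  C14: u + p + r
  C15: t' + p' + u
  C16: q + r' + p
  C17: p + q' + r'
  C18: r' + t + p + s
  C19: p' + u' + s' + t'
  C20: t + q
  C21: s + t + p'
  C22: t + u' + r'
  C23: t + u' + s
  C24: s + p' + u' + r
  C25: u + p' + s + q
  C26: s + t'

False

Suppose p = 1.
(t) alone gives t = 1.
Now (t') is unsatisfied and unit — conflict.
So every satisfying assignment has p = False.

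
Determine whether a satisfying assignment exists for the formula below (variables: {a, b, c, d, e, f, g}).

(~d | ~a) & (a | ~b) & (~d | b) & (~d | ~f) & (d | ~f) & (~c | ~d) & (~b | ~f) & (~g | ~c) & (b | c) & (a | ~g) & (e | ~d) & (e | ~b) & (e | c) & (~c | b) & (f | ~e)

Unsatisfiable

Try d = 0.
(~f) alone gives f = 0.
(~e) alone gives e = 0.
(~b) alone gives b = 0.
(c) alone gives c = 1.
But (~c) is also a unit clause — contradiction.
Undo d and try d = 1.
(~a) alone gives a = 0.
(~b) alone gives b = 0.
But (b) is also a unit clause — contradiction.
Neither d = 1 nor d = 0 works.
No assignment satisfies every clause.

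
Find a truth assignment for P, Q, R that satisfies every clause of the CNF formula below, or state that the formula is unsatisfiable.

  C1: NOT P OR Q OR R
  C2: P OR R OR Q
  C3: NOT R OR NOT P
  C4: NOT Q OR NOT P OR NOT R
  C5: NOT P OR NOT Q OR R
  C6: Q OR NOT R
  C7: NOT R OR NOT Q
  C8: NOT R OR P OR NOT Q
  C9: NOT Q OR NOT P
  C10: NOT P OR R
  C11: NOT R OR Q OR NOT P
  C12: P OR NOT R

P ↦ false, Q ↦ true, R ↦ false

Try R = false.
The clause (NOT P) is unit, so P = false.
The clause (Q) is unit, so Q = true.
This assignment satisfies each clause.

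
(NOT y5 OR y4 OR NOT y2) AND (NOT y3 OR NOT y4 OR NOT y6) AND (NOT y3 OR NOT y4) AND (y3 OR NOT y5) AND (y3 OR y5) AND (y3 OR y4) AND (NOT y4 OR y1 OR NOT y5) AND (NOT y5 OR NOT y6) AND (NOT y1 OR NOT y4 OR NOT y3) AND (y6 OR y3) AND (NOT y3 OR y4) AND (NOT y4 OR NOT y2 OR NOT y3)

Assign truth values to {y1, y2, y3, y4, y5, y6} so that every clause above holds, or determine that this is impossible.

UNSATISFIABLE

Try y3 = false.
(NOT y5) alone gives y5 = false.
Now (y5) is unsatisfied and unit — conflict.
Backtrack on y3: now try y3 = true.
(NOT y4) alone gives y4 = false.
Now (y4) is unsatisfied and unit — conflict.
Both values of y3 lead to a conflict.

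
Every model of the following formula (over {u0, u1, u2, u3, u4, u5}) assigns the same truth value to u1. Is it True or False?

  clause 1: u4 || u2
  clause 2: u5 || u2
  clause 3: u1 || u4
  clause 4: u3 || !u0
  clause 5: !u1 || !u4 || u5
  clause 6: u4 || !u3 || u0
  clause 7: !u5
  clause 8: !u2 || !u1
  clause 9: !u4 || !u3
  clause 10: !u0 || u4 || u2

False

Suppose u1 = true.
Unit clause (!u5) forces u5 = false.
Unit clause (u2) forces u2 = true.
That conflicts with the unit clause (!u2).
So every satisfying assignment has u1 = False.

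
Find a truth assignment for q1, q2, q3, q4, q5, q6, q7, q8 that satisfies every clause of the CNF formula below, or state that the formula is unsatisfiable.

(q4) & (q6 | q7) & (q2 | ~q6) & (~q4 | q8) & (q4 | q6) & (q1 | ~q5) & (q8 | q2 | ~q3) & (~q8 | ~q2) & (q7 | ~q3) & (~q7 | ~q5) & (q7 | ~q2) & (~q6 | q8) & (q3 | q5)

q1: 0,  q2: 0,  q3: 1,  q4: 1,  q5: 0,  q6: 0,  q7: 1,  q8: 1

The clause (q4) is unit, so q4 = 1.
The clause (q8) is unit, so q8 = 1.
The clause (~q2) is unit, so q2 = 0.
The clause (~q6) is unit, so q6 = 0.
The clause (q7) is unit, so q7 = 1.
The clause (~q5) is unit, so q5 = 0.
The clause (q3) is unit, so q3 = 1.
Every clause is now satisfied; q1 is unconstrained.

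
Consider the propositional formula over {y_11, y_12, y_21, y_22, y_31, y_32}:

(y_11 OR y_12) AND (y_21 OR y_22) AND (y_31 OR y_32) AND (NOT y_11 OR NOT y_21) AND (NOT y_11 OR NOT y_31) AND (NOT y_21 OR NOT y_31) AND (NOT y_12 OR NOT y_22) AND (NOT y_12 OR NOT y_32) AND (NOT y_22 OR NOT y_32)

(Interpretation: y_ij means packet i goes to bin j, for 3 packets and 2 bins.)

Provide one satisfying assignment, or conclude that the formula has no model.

UNSATISFIABLE

Try y_11 = true.
Unit clause (NOT y_21) forces y_21 = false.
Unit clause (y_22) forces y_22 = true.
Unit clause (NOT y_31) forces y_31 = false.
Unit clause (y_32) forces y_32 = true.
Now (NOT y_32) is unsatisfied and unit — conflict.
Backtrack on y_11: now try y_11 = false.
Unit clause (y_12) forces y_12 = true.
Unit clause (NOT y_22) forces y_22 = false.
Unit clause (y_21) forces y_21 = true.
Unit clause (NOT y_31) forces y_31 = false.
Unit clause (y_32) forces y_32 = true.
Now (NOT y_32) is unsatisfied and unit — conflict.
Neither y_11 = true nor y_11 = false works.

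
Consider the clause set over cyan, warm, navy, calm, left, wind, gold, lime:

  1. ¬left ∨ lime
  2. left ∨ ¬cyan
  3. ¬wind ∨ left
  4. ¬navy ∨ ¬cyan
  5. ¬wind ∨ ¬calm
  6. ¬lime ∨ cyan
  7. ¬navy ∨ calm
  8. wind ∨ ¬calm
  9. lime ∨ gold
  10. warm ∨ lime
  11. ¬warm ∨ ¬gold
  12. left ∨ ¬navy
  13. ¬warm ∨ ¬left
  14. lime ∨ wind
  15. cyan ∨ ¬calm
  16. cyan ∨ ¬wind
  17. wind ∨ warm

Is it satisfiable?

Yes

Try left = True.
From the singleton clause (lime), lime = True.
From the singleton clause (cyan), cyan = True.
From the singleton clause (¬navy), navy = False.
From the singleton clause (¬warm), warm = False.
From the singleton clause (wind), wind = True.
From the singleton clause (¬calm), calm = False.
All clauses hold; gold can take either value.
A satisfying assignment: cyan=True,  warm=False,  navy=False,  calm=False,  left=True,  wind=True,  gold=False,  lime=True.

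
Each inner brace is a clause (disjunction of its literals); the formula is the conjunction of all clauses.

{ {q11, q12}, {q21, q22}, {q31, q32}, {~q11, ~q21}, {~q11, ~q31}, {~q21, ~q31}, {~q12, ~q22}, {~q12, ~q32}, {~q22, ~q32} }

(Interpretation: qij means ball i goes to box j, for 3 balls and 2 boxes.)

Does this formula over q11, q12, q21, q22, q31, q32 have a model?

Unsatisfiable

Try q11 = 1.
The clause (~q21) is unit, so q21 = 0.
The clause (q22) is unit, so q22 = 1.
The clause (~q31) is unit, so q31 = 0.
The clause (q32) is unit, so q32 = 1.
But (~q32) is also a unit clause — contradiction.
That branch fails; take q11 = 0 instead.
The clause (q12) is unit, so q12 = 1.
The clause (~q22) is unit, so q22 = 0.
The clause (q21) is unit, so q21 = 1.
The clause (~q31) is unit, so q31 = 0.
The clause (q32) is unit, so q32 = 1.
But (~q32) is also a unit clause — contradiction.
Either choice for q11 ends in contradiction.
No assignment satisfies every clause.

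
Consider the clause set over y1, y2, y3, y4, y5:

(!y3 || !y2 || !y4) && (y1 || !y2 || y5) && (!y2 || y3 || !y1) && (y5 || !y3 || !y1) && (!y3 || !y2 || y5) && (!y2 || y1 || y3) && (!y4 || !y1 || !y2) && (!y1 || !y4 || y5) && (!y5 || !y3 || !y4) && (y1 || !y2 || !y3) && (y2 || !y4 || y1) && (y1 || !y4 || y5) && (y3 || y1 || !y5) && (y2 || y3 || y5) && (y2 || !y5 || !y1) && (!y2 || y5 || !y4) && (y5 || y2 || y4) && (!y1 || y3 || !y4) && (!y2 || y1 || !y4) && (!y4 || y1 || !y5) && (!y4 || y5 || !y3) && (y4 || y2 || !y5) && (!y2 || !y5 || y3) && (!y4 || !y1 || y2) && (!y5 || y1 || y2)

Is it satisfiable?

Satisfiable

Branch on y3: set y3 = true.
Branch on y2: set y2 = true.
(!y4) alone gives y4 = false.
(y5) alone gives y5 = true.
(y1) alone gives y1 = true.
All clauses are satisfied.
A satisfying assignment: y1: true,  y2: true,  y3: true,  y4: false,  y5: true.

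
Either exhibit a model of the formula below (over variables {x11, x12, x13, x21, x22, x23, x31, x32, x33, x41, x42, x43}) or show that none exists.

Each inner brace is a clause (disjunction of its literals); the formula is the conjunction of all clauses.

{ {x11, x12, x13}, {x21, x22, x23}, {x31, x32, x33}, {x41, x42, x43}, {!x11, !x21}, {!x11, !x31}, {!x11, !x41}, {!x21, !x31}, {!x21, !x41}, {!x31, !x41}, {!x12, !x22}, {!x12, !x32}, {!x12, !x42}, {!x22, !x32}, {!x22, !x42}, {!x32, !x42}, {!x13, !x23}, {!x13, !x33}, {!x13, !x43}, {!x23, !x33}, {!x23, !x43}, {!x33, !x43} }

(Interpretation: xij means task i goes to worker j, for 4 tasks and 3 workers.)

UNSATISFIABLE

Suppose x11 = false.
Suppose x12 = true.
From the singleton clause (!x22), x22 = false.
From the singleton clause (!x32), x32 = false.
From the singleton clause (!x42), x42 = false.
Suppose x21 = true.
From the singleton clause (!x31), x31 = false.
From the singleton clause (x33), x33 = true.
From the singleton clause (!x41), x41 = false.
From the singleton clause (x43), x43 = true.
But (!x43) is also a unit clause — contradiction.
So x21 must be the other value — set x21 = false.
From the singleton clause (x23), x23 = true.
From the singleton clause (!x13), x13 = false.
From the singleton clause (!x33), x33 = false.
From the singleton clause (x31), x31 = true.
From the singleton clause (!x41), x41 = false.
From the singleton clause (x43), x43 = true.
But (!x43) is also a unit clause — contradiction.
Either choice for x21 ends in contradiction.
So x12 must be the other value — set x12 = false.
From the singleton clause (x13), x13 = true.
From the singleton clause (!x23), x23 = false.
From the singleton clause (!x33), x33 = false.
From the singleton clause (!x43), x43 = false.
Suppose x21 = true.
From the singleton clause (!x31), x31 = false.
From the singleton clause (x32), x32 = true.
From the singleton clause (!x41), x41 = false.
From the singleton clause (x42), x42 = true.
But (!x42) is also a unit clause — contradiction.
So x21 must be the other value — set x21 = false.
From the singleton clause (x22), x22 = true.
From the singleton clause (!x32), x32 = false.
From the singleton clause (x31), x31 = true.
From the singleton clause (!x41), x41 = false.
From the singleton clause (x42), x42 = true.
But (!x42) is also a unit clause — contradiction.
Either choice for x21 ends in contradiction.
Either choice for x12 ends in contradiction.
So x11 must be the other value — set x11 = true.
From the singleton clause (!x21), x21 = false.
From the singleton clause (!x31), x31 = false.
From the singleton clause (!x41), x41 = false.
Suppose x22 = true.
From the singleton clause (!x12), x12 = false.
From the singleton clause (!x32), x32 = false.
From the singleton clause (x33), x33 = true.
From the singleton clause (!x42), x42 = false.
From the singleton clause (x43), x43 = true.
But (!x43) is also a unit clause — contradiction.
So x22 must be the other value — set x22 = false.
From the singleton clause (x23), x23 = true.
From the singleton clause (!x13), x13 = false.
From the singleton clause (!x33), x33 = false.
From the singleton clause (x32), x32 = true.
From the singleton clause (!x12), x12 = false.
From the singleton clause (!x42), x42 = false.
From the singleton clause (x43), x43 = true.
But (!x43) is also a unit clause — contradiction.
Either choice for x22 ends in contradiction.
Either choice for x11 ends in contradiction.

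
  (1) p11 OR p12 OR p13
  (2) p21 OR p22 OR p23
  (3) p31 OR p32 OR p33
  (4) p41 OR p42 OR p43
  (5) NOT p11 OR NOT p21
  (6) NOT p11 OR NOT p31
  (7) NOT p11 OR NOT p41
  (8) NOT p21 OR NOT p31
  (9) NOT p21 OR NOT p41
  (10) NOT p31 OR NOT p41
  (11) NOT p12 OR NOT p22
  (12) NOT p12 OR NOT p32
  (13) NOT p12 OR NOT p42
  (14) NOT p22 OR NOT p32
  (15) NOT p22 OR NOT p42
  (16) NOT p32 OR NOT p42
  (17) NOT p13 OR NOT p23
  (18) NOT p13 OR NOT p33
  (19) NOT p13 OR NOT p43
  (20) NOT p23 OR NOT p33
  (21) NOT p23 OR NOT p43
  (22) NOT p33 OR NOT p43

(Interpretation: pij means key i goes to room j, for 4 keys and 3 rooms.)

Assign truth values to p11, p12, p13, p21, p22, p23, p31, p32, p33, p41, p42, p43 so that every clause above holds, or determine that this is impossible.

UNSATISFIABLE

Try p11 = false.
Try p12 = true.
The clause (NOT p22) is unit, so p22 = false.
The clause (NOT p32) is unit, so p32 = false.
The clause (NOT p42) is unit, so p42 = false.
Try p21 = true.
The clause (NOT p31) is unit, so p31 = false.
The clause (p33) is unit, so p33 = true.
The clause (NOT p41) is unit, so p41 = false.
The clause (p43) is unit, so p43 = true.
That conflicts with the unit clause (NOT p43).
Undo p21 and try p21 = false.
The clause (p23) is unit, so p23 = true.
The clause (NOT p13) is unit, so p13 = false.
The clause (NOT p33) is unit, so p33 = false.
The clause (p31) is unit, so p31 = true.
The clause (NOT p41) is unit, so p41 = false.
The clause (p43) is unit, so p43 = true.
That conflicts with the unit clause (NOT p43).
Both values of p21 lead to a conflict.
Undo p12 and try p12 = false.
The clause (p13) is unit, so p13 = true.
The clause (NOT p23) is unit, so p23 = false.
The clause (NOT p33) is unit, so p33 = false.
The clause (NOT p43) is unit, so p43 = false.
Try p21 = true.
The clause (NOT p31) is unit, so p31 = false.
The clause (p32) is unit, so p32 = true.
The clause (NOT p41) is unit, so p41 = false.
The clause (p42) is unit, so p42 = true.
That conflicts with the unit clause (NOT p42).
Undo p21 and try p21 = false.
The clause (p22) is unit, so p22 = true.
The clause (NOT p32) is unit, so p32 = false.
The clause (p31) is unit, so p31 = true.
The clause (NOT p41) is unit, so p41 = false.
The clause (p42) is unit, so p42 = true.
That conflicts with the unit clause (NOT p42).
Both values of p21 lead to a conflict.
Both values of p12 lead to a conflict.
Undo p11 and try p11 = true.
The clause (NOT p21) is unit, so p21 = false.
The clause (NOT p31) is unit, so p31 = false.
The clause (NOT p41) is unit, so p41 = false.
Try p22 = true.
The clause (NOT p12) is unit, so p12 = false.
The clause (NOT p32) is unit, so p32 = false.
The clause (p33) is unit, so p33 = true.
The clause (NOT p42) is unit, so p42 = false.
The clause (p43) is unit, so p43 = true.
That conflicts with the unit clause (NOT p43).
Undo p22 and try p22 = false.
The clause (p23) is unit, so p23 = true.
The clause (NOT p13) is unit, so p13 = false.
The clause (NOT p33) is unit, so p33 = false.
The clause (p32) is unit, so p32 = true.
The clause (NOT p12) is unit, so p12 = false.
The clause (NOT p42) is unit, so p42 = false.
The clause (p43) is unit, so p43 = true.
That conflicts with the unit clause (NOT p43).
Both values of p22 lead to a conflict.
Both values of p11 lead to a conflict.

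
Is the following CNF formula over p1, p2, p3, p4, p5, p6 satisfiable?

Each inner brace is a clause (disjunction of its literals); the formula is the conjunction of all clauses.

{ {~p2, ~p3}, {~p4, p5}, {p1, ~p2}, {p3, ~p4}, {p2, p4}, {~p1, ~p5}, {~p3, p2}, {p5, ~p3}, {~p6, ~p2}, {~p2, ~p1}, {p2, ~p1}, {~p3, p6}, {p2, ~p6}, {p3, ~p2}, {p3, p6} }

Try p2 = 0.
The clause (p4) is unit, so p4 = 1.
The clause (p5) is unit, so p5 = 1.
The clause (p3) is unit, so p3 = 1.
Now (~p3) is unsatisfied and unit — conflict.
Undo p2 and try p2 = 1.
The clause (~p3) is unit, so p3 = 0.
Now (p3) is unsatisfied and unit — conflict.
Either choice for p2 ends in contradiction.
No assignment satisfies every clause.

Unsatisfiable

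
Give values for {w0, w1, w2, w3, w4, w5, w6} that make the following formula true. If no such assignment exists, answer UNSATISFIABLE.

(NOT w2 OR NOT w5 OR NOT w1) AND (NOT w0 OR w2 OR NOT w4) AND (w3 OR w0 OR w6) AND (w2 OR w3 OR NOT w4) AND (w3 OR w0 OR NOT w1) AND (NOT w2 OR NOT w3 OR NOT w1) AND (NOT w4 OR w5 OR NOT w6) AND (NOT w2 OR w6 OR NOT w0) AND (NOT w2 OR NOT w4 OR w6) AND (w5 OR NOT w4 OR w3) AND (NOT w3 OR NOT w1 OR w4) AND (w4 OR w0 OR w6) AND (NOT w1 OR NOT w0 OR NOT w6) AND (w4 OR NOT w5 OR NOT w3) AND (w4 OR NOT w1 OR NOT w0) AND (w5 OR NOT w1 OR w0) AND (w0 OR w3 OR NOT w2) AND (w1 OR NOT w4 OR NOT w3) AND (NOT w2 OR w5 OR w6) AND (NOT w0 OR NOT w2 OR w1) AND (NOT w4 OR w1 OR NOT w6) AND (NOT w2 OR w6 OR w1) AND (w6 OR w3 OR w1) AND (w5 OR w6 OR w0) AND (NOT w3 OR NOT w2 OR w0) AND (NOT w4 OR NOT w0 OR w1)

Branch on w2: set w2 = false.
Branch on w0: set w0 = true.
From the singleton clause (NOT w4), w4 = false.
From the singleton clause (NOT w1), w1 = false.
Branch on w5: set w5 = false.
Branch on w6: set w6 = true.
Every clause is now satisfied; w3 is unconstrained.

w0: true, w1: false, w2: false, w3: true, w4: false, w5: false, w6: true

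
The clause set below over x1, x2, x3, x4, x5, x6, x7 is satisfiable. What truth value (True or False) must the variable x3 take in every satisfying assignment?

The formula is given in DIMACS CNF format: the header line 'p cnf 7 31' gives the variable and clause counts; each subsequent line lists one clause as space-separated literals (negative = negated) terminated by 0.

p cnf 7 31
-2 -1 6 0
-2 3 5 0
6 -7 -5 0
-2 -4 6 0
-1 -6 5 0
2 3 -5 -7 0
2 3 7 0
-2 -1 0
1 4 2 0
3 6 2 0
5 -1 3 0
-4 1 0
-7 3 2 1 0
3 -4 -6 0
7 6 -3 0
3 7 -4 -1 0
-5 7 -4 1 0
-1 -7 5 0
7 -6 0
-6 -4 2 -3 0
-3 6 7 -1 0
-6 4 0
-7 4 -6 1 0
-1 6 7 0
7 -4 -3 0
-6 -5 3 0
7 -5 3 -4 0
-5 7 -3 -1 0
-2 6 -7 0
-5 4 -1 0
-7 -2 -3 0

Suppose x3 = True.
Branch on x2: set x2 = False.
Branch on x1: set x1 = True.
Branch on x6: set x6 = False.
(x7) alone gives x7 = True.
(¬x5) alone gives x5 = False.
Now (x5) is unsatisfied and unit — conflict.
That branch fails; take x6 = True instead.
(x5) alone gives x5 = True.
(x7) alone gives x7 = True.
(¬x4) alone gives x4 = False.
Now (x4) is unsatisfied and unit — conflict.
Either choice for x6 ends in contradiction.
That branch fails; take x1 = False instead.
(x4) alone gives x4 = True.
Now (¬x4) is unsatisfied and unit — conflict.
Either choice for x1 ends in contradiction.
That branch fails; take x2 = True instead.
(¬x1) alone gives x1 = False.
(¬x4) alone gives x4 = False.
(¬x6) alone gives x6 = False.
(x7) alone gives x7 = True.
Now (¬x7) is unsatisfied and unit — conflict.
Either choice for x2 ends in contradiction.
So every satisfying assignment has x3 = False.

False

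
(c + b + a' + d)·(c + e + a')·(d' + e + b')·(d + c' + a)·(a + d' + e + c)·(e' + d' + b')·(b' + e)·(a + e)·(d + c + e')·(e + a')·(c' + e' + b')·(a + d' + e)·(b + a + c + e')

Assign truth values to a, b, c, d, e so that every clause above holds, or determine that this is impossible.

a ↦ 1; b ↦ 0; c ↦ 0; d ↦ 1; e ↦ 1

Branch on b: set b = 0.
Branch on a: set a = 1.
Unit clause (e) forces e = 1.
Branch on c: set c = 0.
Unit clause (d) forces d = 1.
Every clause now holds.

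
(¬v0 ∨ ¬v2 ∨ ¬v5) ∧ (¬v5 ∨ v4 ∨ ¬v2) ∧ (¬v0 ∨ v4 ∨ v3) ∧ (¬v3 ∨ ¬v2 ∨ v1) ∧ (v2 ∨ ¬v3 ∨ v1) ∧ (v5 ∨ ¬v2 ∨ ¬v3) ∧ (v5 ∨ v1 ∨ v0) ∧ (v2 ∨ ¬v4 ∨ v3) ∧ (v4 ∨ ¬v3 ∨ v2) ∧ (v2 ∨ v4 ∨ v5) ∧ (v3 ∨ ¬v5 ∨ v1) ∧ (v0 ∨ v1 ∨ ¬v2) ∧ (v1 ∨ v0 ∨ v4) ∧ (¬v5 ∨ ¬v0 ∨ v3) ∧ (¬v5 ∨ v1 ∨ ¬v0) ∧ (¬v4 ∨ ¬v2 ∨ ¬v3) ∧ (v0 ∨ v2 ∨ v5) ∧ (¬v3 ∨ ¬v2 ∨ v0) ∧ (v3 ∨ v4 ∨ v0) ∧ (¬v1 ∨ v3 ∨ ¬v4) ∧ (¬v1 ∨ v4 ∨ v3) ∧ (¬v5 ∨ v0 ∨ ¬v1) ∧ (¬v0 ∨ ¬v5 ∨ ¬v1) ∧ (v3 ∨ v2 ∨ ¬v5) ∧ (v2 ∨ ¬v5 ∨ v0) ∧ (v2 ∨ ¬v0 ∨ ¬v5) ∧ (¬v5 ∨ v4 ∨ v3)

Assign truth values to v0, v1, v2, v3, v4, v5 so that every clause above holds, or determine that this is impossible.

v0=True; v1=True; v2=False; v3=True; v4=True; v5=False

Case v0 = True:
Case v2 = False:
Unit clause (¬v5) forces v5 = False.
Unit clause (v4) forces v4 = True.
Unit clause (v3) forces v3 = True.
Unit clause (v1) forces v1 = True.
All clauses are satisfied.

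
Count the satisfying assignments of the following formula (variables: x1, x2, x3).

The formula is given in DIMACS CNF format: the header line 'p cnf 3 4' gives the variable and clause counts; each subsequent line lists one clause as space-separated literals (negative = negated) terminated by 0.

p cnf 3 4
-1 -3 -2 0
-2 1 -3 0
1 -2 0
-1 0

2

There are 2^3 = 8 truth assignments over (x1, x2, x3).
Check each against the 4 clauses (columns in the order x1, x2, x3):
  F F F  ✓ satisfies all
  F F T  ✓ satisfies all
  F T F  ✗ fails (x1 ∨ ¬x2)
  F T T  ✗ fails (¬x2 ∨ x1 ∨ ¬x3)
  T F F  ✗ fails (¬x1)
  T F T  ✗ fails (¬x1)
  T T F  ✗ fails (¬x1)
  T T T  ✗ fails (¬x1 ∨ ¬x3 ∨ ¬x2)
2 of the 8 rows are models.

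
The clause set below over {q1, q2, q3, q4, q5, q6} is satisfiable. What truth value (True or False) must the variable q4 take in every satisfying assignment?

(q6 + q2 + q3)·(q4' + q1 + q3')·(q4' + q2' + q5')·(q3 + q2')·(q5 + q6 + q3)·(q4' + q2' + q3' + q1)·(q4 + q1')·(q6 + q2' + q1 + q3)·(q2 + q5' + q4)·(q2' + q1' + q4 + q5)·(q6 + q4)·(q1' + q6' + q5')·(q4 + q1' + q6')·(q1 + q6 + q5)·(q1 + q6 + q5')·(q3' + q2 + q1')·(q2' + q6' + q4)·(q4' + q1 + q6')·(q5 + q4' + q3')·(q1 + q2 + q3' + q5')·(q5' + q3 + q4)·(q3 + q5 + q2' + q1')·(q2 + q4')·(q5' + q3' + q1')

False

Suppose q4 = 1.
The clause (q2) is unit, so q2 = 1.
The clause (q5') is unit, so q5 = 0.
The clause (q3) is unit, so q3 = 1.
But (q3') is also a unit clause — contradiction.
So every satisfying assignment has q4 = False.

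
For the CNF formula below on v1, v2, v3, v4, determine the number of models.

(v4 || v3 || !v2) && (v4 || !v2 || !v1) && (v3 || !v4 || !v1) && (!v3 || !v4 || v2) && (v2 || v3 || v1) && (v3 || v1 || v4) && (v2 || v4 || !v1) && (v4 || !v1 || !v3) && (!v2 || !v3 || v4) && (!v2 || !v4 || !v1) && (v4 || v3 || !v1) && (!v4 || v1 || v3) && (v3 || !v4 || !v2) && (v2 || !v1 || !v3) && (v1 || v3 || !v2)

There are 2^4 = 16 truth assignments over (v1, v2, v3, v4).
Split on v1. With v1 = true, the clauses containing v1 are satisfied and !v1 drops from the rest; 0 of the 2^3 = 8 assignments to the other variables satisfy what remains.
With v1 = false, by the same count on the reduced clause set, 2 assignments work.
(One model: v1=F, v2=F, v3=T, v4=F.)
Total: 0 + 2 = 2.

2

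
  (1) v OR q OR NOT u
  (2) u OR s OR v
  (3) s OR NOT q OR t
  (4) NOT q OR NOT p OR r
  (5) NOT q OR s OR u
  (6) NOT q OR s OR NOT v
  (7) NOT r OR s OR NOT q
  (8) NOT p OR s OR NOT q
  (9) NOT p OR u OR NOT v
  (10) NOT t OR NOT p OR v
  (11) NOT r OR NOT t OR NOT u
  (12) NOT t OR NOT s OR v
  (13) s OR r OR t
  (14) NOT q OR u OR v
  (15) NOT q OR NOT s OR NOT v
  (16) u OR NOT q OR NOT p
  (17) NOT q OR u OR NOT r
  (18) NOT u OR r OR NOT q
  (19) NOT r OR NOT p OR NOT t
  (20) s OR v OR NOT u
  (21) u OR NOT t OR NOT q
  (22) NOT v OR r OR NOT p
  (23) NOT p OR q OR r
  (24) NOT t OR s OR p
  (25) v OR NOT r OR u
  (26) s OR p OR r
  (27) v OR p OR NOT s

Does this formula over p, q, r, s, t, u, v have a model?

Branch on v: set v = true.
Branch on q: set q = false.
Branch on p: set p = false.
Branch on t: set t = false.
Branch on s: set s = true.
No clause remains; r, u are free.
A satisfying assignment: p: false,  q: false,  r: false,  s: true,  t: false,  u: true,  v: true.

Yes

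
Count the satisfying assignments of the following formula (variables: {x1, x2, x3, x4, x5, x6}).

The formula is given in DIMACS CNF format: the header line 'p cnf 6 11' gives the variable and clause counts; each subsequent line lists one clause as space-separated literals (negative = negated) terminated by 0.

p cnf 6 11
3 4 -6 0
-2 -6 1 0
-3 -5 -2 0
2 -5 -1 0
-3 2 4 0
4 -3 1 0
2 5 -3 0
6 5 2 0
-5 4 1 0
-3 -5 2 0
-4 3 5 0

13

There are 2^6 = 64 truth assignments over (x1, x2, x3, x4, x5, x6).
Split on x6. With x6 = True, the clauses containing x6 are satisfied and ¬x6 drops from the rest; 4 of the 2^5 = 32 assignments to the other variables satisfy what remains.
With x6 = False, by the same count on the reduced clause set, 9 assignments work.
(One model: x1=F, x2=F, x3=F, x4=T, x5=T, x6=F.)
Total: 4 + 9 = 13.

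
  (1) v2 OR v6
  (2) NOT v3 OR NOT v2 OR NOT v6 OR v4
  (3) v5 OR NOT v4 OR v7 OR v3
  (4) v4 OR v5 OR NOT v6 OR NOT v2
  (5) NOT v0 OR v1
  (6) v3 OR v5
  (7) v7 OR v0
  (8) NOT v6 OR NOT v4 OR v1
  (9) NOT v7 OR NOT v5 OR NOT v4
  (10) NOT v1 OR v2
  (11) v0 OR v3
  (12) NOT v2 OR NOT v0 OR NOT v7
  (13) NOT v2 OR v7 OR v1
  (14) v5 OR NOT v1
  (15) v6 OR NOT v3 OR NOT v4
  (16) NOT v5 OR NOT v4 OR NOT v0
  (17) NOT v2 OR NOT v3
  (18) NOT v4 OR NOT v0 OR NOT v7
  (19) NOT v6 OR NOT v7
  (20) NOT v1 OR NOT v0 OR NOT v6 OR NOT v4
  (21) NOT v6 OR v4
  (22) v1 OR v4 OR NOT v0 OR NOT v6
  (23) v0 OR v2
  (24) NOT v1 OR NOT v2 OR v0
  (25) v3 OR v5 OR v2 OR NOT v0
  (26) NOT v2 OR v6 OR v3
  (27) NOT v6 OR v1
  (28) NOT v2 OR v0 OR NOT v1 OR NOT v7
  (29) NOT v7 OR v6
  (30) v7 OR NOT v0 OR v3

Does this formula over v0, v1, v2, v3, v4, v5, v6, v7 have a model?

Suppose v2 = true.
From the singleton clause (NOT v3), v3 = false.
From the singleton clause (v5), v5 = true.
From the singleton clause (v0), v0 = true.
From the singleton clause (v1), v1 = true.
From the singleton clause (NOT v7), v7 = false.
But (v7) is also a unit clause — contradiction.
Undo v2 and try v2 = false.
From the singleton clause (v6), v6 = true.
From the singleton clause (NOT v1), v1 = false.
But (v1) is also a unit clause — contradiction.
Both values of v2 lead to a conflict.
No assignment satisfies every clause.

Unsatisfiable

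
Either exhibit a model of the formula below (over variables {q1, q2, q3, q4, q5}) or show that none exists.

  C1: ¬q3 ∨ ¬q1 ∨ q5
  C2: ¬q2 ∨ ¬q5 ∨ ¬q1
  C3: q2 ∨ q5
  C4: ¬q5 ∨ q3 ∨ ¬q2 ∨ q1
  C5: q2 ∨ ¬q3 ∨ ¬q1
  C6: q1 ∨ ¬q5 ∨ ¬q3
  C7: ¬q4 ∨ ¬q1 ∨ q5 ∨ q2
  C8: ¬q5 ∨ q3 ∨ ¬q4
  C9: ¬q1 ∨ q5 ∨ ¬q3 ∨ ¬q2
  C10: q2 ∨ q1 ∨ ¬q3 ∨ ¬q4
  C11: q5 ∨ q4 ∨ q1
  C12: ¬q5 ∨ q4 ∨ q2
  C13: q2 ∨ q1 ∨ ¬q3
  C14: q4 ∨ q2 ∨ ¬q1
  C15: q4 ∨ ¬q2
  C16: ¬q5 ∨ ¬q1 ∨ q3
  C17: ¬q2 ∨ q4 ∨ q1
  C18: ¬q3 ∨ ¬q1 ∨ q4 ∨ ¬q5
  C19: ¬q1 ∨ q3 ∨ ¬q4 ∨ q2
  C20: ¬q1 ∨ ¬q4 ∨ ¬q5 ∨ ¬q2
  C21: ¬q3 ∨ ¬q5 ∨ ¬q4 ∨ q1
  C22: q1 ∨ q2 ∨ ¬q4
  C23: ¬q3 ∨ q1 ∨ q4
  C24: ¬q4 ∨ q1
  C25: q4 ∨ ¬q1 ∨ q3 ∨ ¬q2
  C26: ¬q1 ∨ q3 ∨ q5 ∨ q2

q1 ↦ True; q2 ↦ True; q3 ↦ False; q4 ↦ True; q5 ↦ False

Case q2 = True:
From the singleton clause (q4), q4 = True.
From the singleton clause (q1), q1 = True.
From the singleton clause (¬q5), q5 = False.
From the singleton clause (¬q3), q3 = False.
This assignment satisfies each clause.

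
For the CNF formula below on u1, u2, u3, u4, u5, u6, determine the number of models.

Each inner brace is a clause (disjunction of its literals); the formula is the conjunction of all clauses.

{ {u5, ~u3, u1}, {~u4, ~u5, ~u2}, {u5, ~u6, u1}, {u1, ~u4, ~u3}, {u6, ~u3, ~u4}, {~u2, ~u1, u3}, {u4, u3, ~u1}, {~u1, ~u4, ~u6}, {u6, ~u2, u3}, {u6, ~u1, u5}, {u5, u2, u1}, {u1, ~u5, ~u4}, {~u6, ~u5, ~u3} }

10

There are 2^6 = 64 truth assignments over (u1, u2, u3, u4, u5, u6).
Split on u5. With u5 = 1, the clauses containing u5 are satisfied and ~u5 drops from the rest; 8 of the 2^5 = 32 assignments to the other variables satisfy what remains.
With u5 = 0, by the same count on the reduced clause set, 2 assignments work.
Total: 8 + 2 = 10.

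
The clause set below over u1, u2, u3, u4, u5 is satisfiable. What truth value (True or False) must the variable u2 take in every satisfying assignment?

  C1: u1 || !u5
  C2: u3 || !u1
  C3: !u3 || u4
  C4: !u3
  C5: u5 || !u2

Suppose u2 = true.
The clause (!u3) is unit, so u3 = false.
The clause (!u1) is unit, so u1 = false.
The clause (!u5) is unit, so u5 = false.
Now (u5) is unsatisfied and unit — conflict.
So every satisfying assignment has u2 = False.

False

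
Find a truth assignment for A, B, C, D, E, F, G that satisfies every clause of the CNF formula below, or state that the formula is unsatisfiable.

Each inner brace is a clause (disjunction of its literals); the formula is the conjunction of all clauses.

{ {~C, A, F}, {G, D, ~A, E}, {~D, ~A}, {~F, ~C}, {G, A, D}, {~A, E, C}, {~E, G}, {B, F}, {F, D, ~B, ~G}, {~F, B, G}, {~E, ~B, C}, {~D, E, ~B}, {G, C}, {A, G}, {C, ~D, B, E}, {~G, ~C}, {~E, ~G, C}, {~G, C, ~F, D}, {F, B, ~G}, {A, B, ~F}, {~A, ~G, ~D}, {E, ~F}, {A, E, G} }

UNSATISFIABLE

Branch on D: set D = 0.
Branch on F: set F = 0.
The clause (B) is unit, so B = 1.
The clause (~G) is unit, so G = 0.
The clause (A) is unit, so A = 1.
The clause (E) is unit, so E = 1.
But (~E) is also a unit clause — contradiction.
Undo F and try F = 1.
The clause (~C) is unit, so C = 0.
The clause (G) is unit, so G = 1.
But (~G) is also a unit clause — contradiction.
Either choice for F ends in contradiction.
Undo D and try D = 1.
The clause (~A) is unit, so A = 0.
The clause (G) is unit, so G = 1.
The clause (~C) is unit, so C = 0.
The clause (~E) is unit, so E = 0.
The clause (~B) is unit, so B = 0.
But (B) is also a unit clause — contradiction.
Either choice for D ends in contradiction.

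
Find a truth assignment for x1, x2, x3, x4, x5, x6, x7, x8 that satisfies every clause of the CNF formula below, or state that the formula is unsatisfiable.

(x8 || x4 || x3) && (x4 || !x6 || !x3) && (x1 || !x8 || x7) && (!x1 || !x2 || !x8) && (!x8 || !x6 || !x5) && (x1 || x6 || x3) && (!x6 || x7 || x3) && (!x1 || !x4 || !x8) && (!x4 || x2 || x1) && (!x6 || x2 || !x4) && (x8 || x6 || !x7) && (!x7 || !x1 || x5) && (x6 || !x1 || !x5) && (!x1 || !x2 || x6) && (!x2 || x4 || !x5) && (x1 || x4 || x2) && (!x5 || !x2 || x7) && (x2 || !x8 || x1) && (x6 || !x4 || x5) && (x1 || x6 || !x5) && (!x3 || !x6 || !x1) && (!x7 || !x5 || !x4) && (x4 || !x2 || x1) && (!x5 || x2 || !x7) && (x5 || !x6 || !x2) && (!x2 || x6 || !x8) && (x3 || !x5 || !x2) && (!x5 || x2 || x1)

Case x8 = true:
Case x1 = true:
The clause (!x2) is unit, so x2 = false.
The clause (!x4) is unit, so x4 = false.
Case x6 = false:
The clause (!x5) is unit, so x5 = false.
The clause (!x7) is unit, so x7 = false.
All clauses hold; x3 can take either value.

x1 ↦ true; x2 ↦ false; x3 ↦ true; x4 ↦ false; x5 ↦ false; x6 ↦ false; x7 ↦ false; x8 ↦ true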